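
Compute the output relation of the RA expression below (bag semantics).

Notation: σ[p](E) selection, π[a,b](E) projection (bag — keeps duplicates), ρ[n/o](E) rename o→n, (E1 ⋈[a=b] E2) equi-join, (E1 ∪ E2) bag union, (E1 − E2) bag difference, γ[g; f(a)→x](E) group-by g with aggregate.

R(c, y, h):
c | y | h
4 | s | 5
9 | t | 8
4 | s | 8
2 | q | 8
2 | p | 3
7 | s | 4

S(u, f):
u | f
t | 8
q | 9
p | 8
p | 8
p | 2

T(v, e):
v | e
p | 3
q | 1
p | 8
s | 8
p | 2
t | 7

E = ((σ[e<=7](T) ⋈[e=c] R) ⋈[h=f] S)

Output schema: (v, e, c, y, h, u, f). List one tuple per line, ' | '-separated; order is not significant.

Per-node cardinality:
  T → 6
  σ[e<=7](T) → 4
  R → 6
  (σ[e<=7](T) ⋈[e=c] R) → 3
  S → 5
  ((σ[e<=7](T) ⋈[e=c] R) ⋈[h=f] S) → 3

== RESULT ==
v | e | c | y | h | u | f
p | 2 | 2 | q | 8 | p | 8
p | 2 | 2 | q | 8 | p | 8
p | 2 | 2 | q | 8 | t | 8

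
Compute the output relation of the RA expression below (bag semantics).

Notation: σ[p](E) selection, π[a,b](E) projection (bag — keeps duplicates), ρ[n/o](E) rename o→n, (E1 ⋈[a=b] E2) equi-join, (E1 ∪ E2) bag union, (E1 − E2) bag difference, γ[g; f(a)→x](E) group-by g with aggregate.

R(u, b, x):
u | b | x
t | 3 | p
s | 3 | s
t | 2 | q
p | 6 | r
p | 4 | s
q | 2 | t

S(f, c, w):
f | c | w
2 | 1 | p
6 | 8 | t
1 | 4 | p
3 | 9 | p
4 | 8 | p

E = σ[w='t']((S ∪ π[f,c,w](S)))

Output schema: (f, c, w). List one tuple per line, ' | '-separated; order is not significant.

Per-node cardinality:
  S → 5
  S → 5
  π[f,c,w](S) → 5
  (S ∪ π[f,c,w](S)) → 10
  σ[w='t']((S ∪ π[f,c,w](S))) → 2

== RESULT ==
f | c | w
6 | 8 | t
6 | 8 | t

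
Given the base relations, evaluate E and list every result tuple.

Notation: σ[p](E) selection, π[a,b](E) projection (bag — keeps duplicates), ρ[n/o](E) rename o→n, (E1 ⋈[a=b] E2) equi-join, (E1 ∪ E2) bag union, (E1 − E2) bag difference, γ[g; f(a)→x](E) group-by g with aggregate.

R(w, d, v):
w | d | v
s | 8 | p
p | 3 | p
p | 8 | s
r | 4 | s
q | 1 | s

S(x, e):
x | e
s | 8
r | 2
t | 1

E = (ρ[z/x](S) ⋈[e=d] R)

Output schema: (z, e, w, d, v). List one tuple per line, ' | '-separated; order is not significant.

Per-node cardinality:
  S → 3
  ρ[z/x](S) → 3
  R → 5
  (ρ[z/x](S) ⋈[e=d] R) → 3

== RESULT ==
z | e | w | d | v
s | 8 | p | 8 | s
s | 8 | s | 8 | p
t | 1 | q | 1 | s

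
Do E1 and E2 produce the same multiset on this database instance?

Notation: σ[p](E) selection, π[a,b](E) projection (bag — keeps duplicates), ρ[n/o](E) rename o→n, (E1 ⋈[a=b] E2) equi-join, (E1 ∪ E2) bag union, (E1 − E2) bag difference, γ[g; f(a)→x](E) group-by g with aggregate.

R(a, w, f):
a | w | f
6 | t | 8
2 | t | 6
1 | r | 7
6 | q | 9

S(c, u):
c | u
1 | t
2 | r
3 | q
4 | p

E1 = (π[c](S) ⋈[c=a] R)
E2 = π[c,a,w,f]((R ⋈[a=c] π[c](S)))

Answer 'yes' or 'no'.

E1 row counts bottom-up:
  S → 4
  π[c](S) → 4
  R → 4
  (π[c](S) ⋈[c=a] R) → 2
E2 row counts bottom-up:
  R → 4
  S → 4
  π[c](S) → 4
  (R ⋈[a=c] π[c](S)) → 2
  π[c,a,w,f]((R ⋈[a=c] π[c](S))) → 2

E1 and E2 produce the same multiset:
c | a | w | f
1 | 1 | r | 7
2 | 2 | t | 6

yes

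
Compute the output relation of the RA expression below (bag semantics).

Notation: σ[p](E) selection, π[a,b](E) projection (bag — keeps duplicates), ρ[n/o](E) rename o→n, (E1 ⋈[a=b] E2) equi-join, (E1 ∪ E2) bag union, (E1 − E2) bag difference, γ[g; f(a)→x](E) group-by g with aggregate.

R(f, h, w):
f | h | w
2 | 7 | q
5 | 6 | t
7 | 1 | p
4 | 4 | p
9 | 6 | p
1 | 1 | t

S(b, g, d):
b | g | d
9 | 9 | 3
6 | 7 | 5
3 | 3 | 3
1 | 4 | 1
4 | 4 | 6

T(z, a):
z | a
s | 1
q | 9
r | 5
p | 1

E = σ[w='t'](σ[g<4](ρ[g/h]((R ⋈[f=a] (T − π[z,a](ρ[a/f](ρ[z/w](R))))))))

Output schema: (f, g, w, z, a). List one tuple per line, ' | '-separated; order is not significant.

Stepwise |·|:
  R → 6
  T → 4
  R → 6
  ρ[z/w](R) → 6
  ρ[a/f](ρ[z/w](R)) → 6
  π[z,a](ρ[a/f](ρ[z/w](R))) → 6
  (T − π[z,a](ρ[a/f](ρ[z/w](R)))) → 4
  (R ⋈[f=a] (T − π[z,a](ρ[a/f](ρ[z/w](R))))) → 4
  ρ[g/h]((R ⋈[f=a] (T − π[z,a](ρ[a/f](ρ[z/w](R)))))) → 4
  σ[g<4](ρ[g/h]((R ⋈[f=a] (T − π[z,a](ρ[a/f](ρ[z/w](R))))))) → 2
  σ[w='t'](σ[g<4](ρ[g/h]((R ⋈[f=a] (T − π[z,a](ρ[a/f](ρ[z/w](R)))))))) → 2

== RESULT ==
f | g | w | z | a
1 | 1 | t | p | 1
1 | 1 | t | s | 1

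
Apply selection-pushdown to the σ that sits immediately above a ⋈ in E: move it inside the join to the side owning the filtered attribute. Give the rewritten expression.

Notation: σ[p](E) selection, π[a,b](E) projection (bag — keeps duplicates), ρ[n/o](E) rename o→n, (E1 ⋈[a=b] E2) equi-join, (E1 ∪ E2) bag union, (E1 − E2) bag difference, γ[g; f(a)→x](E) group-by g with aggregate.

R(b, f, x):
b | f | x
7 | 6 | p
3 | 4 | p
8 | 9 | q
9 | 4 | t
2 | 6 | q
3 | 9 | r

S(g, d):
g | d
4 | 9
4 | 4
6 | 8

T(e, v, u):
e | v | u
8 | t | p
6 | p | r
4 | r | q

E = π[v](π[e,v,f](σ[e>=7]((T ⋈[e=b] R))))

σ filters on e, owned by the left side.
E' = π[v](π[e,v,f]((σ[e>=7](T) ⋈[e=b] R)))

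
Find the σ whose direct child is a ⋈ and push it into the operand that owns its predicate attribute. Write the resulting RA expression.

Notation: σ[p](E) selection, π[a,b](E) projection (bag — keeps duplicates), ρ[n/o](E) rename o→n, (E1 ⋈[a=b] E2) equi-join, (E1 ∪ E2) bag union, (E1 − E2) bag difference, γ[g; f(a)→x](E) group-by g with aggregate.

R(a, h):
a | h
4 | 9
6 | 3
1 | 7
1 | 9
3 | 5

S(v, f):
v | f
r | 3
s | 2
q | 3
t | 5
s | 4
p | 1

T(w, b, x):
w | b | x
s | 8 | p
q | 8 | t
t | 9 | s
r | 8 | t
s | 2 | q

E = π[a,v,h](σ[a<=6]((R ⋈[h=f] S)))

σ filters on a, owned by the left side.
E' = π[a,v,h]((σ[a<=6](R) ⋈[h=f] S))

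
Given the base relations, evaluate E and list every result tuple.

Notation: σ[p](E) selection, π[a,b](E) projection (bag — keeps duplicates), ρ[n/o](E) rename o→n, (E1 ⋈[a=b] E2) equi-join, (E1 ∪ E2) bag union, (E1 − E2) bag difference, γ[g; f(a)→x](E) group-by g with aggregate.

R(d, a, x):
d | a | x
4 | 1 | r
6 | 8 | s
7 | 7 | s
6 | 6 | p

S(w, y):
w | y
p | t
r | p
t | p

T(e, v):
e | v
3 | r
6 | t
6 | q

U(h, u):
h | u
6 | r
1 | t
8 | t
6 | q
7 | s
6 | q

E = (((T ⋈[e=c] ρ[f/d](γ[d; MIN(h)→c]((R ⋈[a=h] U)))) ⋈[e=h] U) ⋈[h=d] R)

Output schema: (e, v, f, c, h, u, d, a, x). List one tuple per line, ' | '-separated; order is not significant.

Subexpression sizes:
  T → 3
  R → 4
  U → 6
  (R ⋈[a=h] U) → 6
  γ[d; MIN(h)→c]((R ⋈[a=h] U)) → 3
  ρ[f/d](γ[d; MIN(h)→c]((R ⋈[a=h] U))) → 3
  (T ⋈[e=c] ρ[f/d](γ[d; MIN(h)→c]((R ⋈[a=h] U)))) → 2
  U → 6
  ((T ⋈[e=c] ρ[f/d](γ[d; MIN(h)→c]((R ⋈[a=h] U)))) ⋈[e=h] U) → 6
  R → 4
  (((T ⋈[e=c] ρ[f/d](γ[d; MIN(h)→c]((R ⋈[a=h] U)))) ⋈[e=h] U) ⋈[h=d] R) → 12

== RESULT ==
e | v | f | c | h | u | d | a | x
6 | q | 6 | 6 | 6 | q | 6 | 6 | p
6 | q | 6 | 6 | 6 | q | 6 | 6 | p
6 | q | 6 | 6 | 6 | q | 6 | 8 | s
6 | q | 6 | 6 | 6 | q | 6 | 8 | s
6 | q | 6 | 6 | 6 | r | 6 | 6 | p
6 | q | 6 | 6 | 6 | r | 6 | 8 | s
6 | t | 6 | 6 | 6 | q | 6 | 6 | p
6 | t | 6 | 6 | 6 | q | 6 | 6 | p
6 | t | 6 | 6 | 6 | q | 6 | 8 | s
6 | t | 6 | 6 | 6 | q | 6 | 8 | s
6 | t | 6 | 6 | 6 | r | 6 | 6 | p
6 | t | 6 | 6 | 6 | r | 6 | 8 | s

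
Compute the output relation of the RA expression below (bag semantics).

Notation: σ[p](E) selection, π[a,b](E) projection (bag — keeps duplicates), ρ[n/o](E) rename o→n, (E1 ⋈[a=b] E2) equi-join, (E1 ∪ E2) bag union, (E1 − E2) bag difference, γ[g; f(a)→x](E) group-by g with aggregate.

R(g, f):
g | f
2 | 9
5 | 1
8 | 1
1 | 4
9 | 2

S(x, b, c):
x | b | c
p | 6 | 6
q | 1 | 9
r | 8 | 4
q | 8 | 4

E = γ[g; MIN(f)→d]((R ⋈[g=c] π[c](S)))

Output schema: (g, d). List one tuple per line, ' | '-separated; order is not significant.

Stepwise |·|:
  R → 5
  S → 4
  π[c](S) → 4
  (R ⋈[g=c] π[c](S)) → 1
  γ[g; MIN(f)→d]((R ⋈[g=c] π[c](S))) → 1

== RESULT ==
g | d
9 | 2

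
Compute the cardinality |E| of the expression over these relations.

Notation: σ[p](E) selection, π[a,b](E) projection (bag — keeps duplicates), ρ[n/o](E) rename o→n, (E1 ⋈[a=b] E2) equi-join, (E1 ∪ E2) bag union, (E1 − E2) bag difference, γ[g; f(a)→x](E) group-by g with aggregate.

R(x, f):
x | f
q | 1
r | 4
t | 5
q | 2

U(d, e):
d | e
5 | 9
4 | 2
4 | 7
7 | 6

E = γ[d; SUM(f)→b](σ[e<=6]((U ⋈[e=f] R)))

Subexpression sizes:
  U → 4
  R → 4
  (U ⋈[e=f] R) → 1
  σ[e<=6]((U ⋈[e=f] R)) → 1
  γ[d; SUM(f)→b](σ[e<=6]((U ⋈[e=f] R))) → 1

|E| = 1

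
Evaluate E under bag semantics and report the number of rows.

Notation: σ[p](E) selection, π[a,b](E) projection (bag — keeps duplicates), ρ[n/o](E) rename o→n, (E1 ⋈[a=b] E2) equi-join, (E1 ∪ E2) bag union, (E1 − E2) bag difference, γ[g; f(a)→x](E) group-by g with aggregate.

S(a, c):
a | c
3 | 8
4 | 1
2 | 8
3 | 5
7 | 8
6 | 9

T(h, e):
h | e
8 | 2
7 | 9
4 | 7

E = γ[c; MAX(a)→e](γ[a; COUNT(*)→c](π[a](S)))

Per-node cardinality:
  S → 6
  π[a](S) → 6
  γ[a; COUNT(*)→c](π[a](S)) → 5
  γ[c; MAX(a)→e](γ[a; COUNT(*)→c](π[a](S))) → 2

|E| = 2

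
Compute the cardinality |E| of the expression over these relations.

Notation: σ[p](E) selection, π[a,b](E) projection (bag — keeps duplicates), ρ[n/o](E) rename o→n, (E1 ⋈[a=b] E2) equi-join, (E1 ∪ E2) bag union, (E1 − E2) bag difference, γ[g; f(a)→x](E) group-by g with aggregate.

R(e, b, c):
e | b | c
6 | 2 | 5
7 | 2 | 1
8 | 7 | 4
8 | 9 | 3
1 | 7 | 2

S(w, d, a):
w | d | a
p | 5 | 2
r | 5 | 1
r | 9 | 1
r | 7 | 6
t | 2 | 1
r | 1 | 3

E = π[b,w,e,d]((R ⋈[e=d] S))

Row counts bottom-up:
  R → 5
  S → 6
  (R ⋈[e=d] S) → 2
  π[b,w,e,d]((R ⋈[e=d] S)) → 2

|E| = 2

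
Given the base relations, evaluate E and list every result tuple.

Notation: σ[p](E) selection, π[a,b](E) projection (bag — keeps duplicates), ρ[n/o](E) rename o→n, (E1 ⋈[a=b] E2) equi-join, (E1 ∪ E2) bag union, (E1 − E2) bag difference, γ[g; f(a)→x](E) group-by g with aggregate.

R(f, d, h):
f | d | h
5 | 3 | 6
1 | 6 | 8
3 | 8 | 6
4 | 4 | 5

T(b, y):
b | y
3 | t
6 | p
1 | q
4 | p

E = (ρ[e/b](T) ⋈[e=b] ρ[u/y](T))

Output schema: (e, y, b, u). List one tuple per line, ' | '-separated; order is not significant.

Stepwise |·|:
  T → 4
  ρ[e/b](T) → 4
  T → 4
  ρ[u/y](T) → 4
  (ρ[e/b](T) ⋈[e=b] ρ[u/y](T)) → 4

== RESULT ==
e | y | b | u
1 | q | 1 | q
3 | t | 3 | t
4 | p | 4 | p
6 | p | 6 | p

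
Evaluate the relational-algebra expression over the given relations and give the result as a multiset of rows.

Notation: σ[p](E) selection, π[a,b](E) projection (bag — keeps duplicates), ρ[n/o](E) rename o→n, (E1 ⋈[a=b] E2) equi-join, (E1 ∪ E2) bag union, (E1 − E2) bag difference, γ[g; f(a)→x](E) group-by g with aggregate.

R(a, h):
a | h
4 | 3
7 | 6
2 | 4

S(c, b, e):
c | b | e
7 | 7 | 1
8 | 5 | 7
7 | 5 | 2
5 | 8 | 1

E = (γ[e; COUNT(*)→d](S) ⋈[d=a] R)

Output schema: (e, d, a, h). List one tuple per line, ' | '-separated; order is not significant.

Row counts bottom-up:
  S → 4
  γ[e; COUNT(*)→d](S) → 3
  R → 3
  (γ[e; COUNT(*)→d](S) ⋈[d=a] R) → 1

== RESULT ==
e | d | a | h
1 | 2 | 2 | 4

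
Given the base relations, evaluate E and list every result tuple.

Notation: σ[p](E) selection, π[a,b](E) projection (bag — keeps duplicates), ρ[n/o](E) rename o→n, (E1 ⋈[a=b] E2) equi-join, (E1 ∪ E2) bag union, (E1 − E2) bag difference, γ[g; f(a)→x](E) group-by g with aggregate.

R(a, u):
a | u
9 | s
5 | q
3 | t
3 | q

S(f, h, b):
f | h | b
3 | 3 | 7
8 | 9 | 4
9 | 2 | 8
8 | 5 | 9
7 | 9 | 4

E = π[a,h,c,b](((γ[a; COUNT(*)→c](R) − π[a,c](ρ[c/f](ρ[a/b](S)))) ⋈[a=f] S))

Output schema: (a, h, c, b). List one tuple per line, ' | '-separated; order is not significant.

Subexpression sizes:
  R → 4
  γ[a; COUNT(*)→c](R) → 3
  S → 5
  ρ[a/b](S) → 5
  ρ[c/f](ρ[a/b](S)) → 5
  π[a,c](ρ[c/f](ρ[a/b](S))) → 5
  (γ[a; COUNT(*)→c](R) − π[a,c](ρ[c/f](ρ[a/b](S)))) → 3
  S → 5
  ((γ[a; COUNT(*)→c](R) − π[a,c](ρ[c/f](ρ[a/b](S)))) ⋈[a=f] S) → 2
  π[a,h,c,b](((γ[a; COUNT(*)→c](R) − π[a,c](ρ[c/f](ρ[a/b](S)))) ⋈[a=f] S)) → 2

== RESULT ==
a | h | c | b
3 | 3 | 2 | 7
9 | 2 | 1 | 8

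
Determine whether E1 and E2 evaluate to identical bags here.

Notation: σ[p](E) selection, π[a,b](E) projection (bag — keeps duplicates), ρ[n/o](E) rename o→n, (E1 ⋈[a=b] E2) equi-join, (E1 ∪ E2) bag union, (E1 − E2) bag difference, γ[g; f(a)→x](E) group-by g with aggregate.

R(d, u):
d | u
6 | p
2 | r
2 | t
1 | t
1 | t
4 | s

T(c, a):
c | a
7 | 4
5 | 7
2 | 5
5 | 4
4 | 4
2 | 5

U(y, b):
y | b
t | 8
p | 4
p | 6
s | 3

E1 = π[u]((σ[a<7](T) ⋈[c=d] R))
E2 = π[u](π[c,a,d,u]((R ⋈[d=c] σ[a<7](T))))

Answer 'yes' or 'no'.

E1 subexpression sizes:
  T → 6
  σ[a<7](T) → 5
  R → 6
  (σ[a<7](T) ⋈[c=d] R) → 5
  π[u]((σ[a<7](T) ⋈[c=d] R)) → 5
E2 subexpression sizes:
  R → 6
  T → 6
  σ[a<7](T) → 5
  (R ⋈[d=c] σ[a<7](T)) → 5
  π[c,a,d,u]((R ⋈[d=c] σ[a<7](T))) → 5
  π[u](π[c,a,d,u]((R ⋈[d=c] σ[a<7](T)))) → 5

E1 and E2 produce the same multiset:
u
r
r
s
t
t

yes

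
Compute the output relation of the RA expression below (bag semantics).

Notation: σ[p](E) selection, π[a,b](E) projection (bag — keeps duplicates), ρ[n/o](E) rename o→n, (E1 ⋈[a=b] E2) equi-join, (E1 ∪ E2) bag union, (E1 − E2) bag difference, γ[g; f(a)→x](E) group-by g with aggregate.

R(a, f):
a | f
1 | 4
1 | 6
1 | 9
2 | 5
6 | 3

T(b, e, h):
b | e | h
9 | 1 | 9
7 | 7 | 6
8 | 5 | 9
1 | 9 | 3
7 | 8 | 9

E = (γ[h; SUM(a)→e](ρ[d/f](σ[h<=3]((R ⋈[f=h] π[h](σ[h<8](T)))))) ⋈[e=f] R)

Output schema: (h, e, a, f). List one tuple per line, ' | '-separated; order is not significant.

Subexpression sizes:
  R → 5
  T → 5
  σ[h<8](T) → 2
  π[h](σ[h<8](T)) → 2
  (R ⋈[f=h] π[h](σ[h<8](T))) → 2
  σ[h<=3]((R ⋈[f=h] π[h](σ[h<8](T)))) → 1
  ρ[d/f](σ[h<=3]((R ⋈[f=h] π[h](σ[h<8](T))))) → 1
  γ[h; SUM(a)→e](ρ[d/f](σ[h<=3]((R ⋈[f=h] π[h](σ[h<8](T)))))) → 1
  R → 5
  (γ[h; SUM(a)→e](ρ[d/f](σ[h<=3]((R ⋈[f=h] π[h](σ[h<8](T)))))) ⋈[e=f] R) → 1

== RESULT ==
h | e | a | f
3 | 6 | 1 | 6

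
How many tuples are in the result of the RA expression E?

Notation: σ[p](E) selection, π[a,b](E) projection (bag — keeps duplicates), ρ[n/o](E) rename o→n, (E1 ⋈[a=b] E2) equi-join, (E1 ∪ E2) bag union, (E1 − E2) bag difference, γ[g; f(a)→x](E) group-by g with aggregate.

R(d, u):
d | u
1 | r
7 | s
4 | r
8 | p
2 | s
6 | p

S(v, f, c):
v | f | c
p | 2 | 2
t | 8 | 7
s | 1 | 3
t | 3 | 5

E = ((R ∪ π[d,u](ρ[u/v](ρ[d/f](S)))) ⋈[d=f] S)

Per-node cardinality:
  R → 6
  S → 4
  ρ[d/f](S) → 4
  ρ[u/v](ρ[d/f](S)) → 4
  π[d,u](ρ[u/v](ρ[d/f](S))) → 4
  (R ∪ π[d,u](ρ[u/v](ρ[d/f](S)))) → 10
  S → 4
  ((R ∪ π[d,u](ρ[u/v](ρ[d/f](S)))) ⋈[d=f] S) → 7

|E| = 7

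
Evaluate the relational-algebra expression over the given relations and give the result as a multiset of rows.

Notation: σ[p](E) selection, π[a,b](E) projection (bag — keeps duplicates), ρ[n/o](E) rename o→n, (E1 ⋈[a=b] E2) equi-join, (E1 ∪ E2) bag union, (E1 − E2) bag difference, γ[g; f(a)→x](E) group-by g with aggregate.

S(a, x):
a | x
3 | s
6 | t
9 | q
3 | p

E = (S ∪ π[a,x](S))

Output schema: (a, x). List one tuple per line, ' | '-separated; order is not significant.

Stepwise |·|:
  S → 4
  S → 4
  π[a,x](S) → 4
  (S ∪ π[a,x](S)) → 8

== RESULT ==
a | x
3 | p
3 | p
3 | s
3 | s
6 | t
6 | t
9 | q
9 | q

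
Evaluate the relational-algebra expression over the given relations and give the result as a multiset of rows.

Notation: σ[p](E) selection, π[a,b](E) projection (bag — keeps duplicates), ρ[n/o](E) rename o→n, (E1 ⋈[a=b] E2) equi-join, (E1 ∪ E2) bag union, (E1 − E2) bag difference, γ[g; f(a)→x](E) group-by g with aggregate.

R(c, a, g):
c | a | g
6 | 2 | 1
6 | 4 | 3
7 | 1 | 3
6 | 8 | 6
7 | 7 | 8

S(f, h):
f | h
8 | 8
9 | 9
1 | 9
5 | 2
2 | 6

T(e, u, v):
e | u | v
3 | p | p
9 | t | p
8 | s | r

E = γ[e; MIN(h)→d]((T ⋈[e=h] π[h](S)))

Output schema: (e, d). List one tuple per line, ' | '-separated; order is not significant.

Row counts bottom-up:
  T → 3
  S → 5
  π[h](S) → 5
  (T ⋈[e=h] π[h](S)) → 3
  γ[e; MIN(h)→d]((T ⋈[e=h] π[h](S))) → 2

== RESULT ==
e | d
8 | 8
9 | 9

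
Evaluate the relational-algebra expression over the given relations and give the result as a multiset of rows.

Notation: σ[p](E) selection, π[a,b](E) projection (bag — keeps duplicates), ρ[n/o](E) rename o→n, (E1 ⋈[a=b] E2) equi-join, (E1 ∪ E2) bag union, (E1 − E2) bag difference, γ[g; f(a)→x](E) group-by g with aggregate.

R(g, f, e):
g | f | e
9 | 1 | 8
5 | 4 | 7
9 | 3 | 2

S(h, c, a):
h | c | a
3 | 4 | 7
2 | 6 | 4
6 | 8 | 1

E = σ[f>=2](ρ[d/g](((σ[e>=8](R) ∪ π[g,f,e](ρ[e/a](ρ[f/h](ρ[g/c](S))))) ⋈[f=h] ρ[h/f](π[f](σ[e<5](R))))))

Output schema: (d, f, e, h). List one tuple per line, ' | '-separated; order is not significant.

Stepwise |·|:
  R → 3
  σ[e>=8](R) → 1
  S → 3
  ρ[g/c](S) → 3
  ρ[f/h](ρ[g/c](S)) → 3
  ρ[e/a](ρ[f/h](ρ[g/c](S))) → 3
  π[g,f,e](ρ[e/a](ρ[f/h](ρ[g/c](S)))) → 3
  (σ[e>=8](R) ∪ π[g,f,e](ρ[e/a](ρ[f/h](ρ[g/c](S))))) → 4
  R → 3
  σ[e<5](R) → 1
  π[f](σ[e<5](R)) → 1
  ρ[h/f](π[f](σ[e<5](R))) → 1
  ((σ[e>=8](R) ∪ π[g,f,e](ρ[e/a](ρ[f/h](ρ[g/c](S))))) ⋈[f=h] ρ[h/f](π[f](σ[e<5](R)))) → 1
  ρ[d/g](((σ[e>=8](R) ∪ π[g,f,e](ρ[e/a](ρ[f/h](ρ[g/c](S))))) ⋈[f=h] ρ[h/f](π[f](σ[e<5](R))))) → 1
  σ[f>=2](ρ[d/g](((σ[e>=8](R) ∪ π[g,f,e](ρ[e/a](ρ[f/h](ρ[g/c](S))))) ⋈[f=h] ρ[h/f](π[f](σ[e<5](R)))))) → 1

== RESULT ==
d | f | e | h
4 | 3 | 7 | 3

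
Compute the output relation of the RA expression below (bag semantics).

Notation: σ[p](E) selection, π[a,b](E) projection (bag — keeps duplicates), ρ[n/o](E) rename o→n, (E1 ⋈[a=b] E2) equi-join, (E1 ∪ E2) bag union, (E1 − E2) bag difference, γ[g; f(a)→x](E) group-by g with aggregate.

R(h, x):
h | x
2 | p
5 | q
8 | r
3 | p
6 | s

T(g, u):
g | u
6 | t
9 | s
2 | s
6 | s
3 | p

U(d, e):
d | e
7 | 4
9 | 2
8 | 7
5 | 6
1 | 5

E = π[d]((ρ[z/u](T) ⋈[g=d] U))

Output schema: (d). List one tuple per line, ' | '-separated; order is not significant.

Row counts bottom-up:
  T → 5
  ρ[z/u](T) → 5
  U → 5
  (ρ[z/u](T) ⋈[g=d] U) → 1
  π[d]((ρ[z/u](T) ⋈[g=d] U)) → 1

== RESULT ==
d
9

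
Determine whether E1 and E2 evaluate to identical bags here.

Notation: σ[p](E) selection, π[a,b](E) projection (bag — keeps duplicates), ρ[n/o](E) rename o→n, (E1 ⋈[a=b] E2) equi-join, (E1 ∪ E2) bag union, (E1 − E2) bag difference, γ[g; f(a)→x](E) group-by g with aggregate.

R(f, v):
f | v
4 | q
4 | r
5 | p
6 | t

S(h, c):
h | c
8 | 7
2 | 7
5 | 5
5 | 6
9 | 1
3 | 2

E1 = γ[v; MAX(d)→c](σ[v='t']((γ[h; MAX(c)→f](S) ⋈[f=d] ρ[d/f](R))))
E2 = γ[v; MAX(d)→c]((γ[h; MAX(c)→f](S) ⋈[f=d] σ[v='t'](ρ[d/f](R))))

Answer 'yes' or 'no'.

E1 subexpression sizes:
  S → 6
  γ[h; MAX(c)→f](S) → 5
  R → 4
  ρ[d/f](R) → 4
  (γ[h; MAX(c)→f](S) ⋈[f=d] ρ[d/f](R)) → 1
  σ[v='t']((γ[h; MAX(c)→f](S) ⋈[f=d] ρ[d/f](R))) → 1
  γ[v; MAX(d)→c](σ[v='t']((γ[h; MAX(c)→f](S) ⋈[f=d] ρ[d/f](R)))) → 1
E2 subexpression sizes:
  S → 6
  γ[h; MAX(c)→f](S) → 5
  R → 4
  ρ[d/f](R) → 4
  σ[v='t'](ρ[d/f](R)) → 1
  (γ[h; MAX(c)→f](S) ⋈[f=d] σ[v='t'](ρ[d/f](R))) → 1
  γ[v; MAX(d)→c]((γ[h; MAX(c)→f](S) ⋈[f=d] σ[v='t'](ρ[d/f](R)))) → 1

E1 and E2 produce the same multiset:
v | c
t | 6

yes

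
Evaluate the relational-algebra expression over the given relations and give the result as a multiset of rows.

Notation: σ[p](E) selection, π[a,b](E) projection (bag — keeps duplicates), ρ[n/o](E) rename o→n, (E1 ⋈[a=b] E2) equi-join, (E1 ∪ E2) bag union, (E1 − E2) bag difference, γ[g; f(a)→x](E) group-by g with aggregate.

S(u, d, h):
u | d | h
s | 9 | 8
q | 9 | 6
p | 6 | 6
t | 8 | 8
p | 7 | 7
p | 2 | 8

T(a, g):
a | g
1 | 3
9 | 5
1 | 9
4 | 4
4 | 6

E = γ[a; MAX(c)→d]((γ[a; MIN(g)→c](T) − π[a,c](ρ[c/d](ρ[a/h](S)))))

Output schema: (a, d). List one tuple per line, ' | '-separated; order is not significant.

Row counts bottom-up:
  T → 5
  γ[a; MIN(g)→c](T) → 3
  S → 6
  ρ[a/h](S) → 6
  ρ[c/d](ρ[a/h](S)) → 6
  π[a,c](ρ[c/d](ρ[a/h](S))) → 6
  (γ[a; MIN(g)→c](T) − π[a,c](ρ[c/d](ρ[a/h](S)))) → 3
  γ[a; MAX(c)→d]((γ[a; MIN(g)→c](T) − π[a,c](ρ[c/d](ρ[a/h](S))))) → 3

== RESULT ==
a | d
1 | 3
4 | 4
9 | 5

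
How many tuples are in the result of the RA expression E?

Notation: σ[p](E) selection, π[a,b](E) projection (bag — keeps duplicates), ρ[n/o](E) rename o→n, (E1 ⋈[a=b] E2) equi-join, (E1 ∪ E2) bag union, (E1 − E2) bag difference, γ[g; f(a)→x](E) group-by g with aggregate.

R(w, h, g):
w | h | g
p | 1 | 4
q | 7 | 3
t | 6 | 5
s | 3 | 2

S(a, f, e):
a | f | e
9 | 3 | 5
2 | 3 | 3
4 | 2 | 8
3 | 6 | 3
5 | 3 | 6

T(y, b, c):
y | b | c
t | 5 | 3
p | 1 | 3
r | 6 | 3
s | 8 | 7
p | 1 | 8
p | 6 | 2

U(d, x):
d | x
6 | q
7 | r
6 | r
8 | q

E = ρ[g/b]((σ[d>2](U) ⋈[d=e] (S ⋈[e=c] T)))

Per-node cardinality:
  U → 4
  σ[d>2](U) → 4
  S → 5
  T → 6
  (S ⋈[e=c] T) → 7
  (σ[d>2](U) ⋈[d=e] (S ⋈[e=c] T)) → 1
  ρ[g/b]((σ[d>2](U) ⋈[d=e] (S ⋈[e=c] T))) → 1

|E| = 1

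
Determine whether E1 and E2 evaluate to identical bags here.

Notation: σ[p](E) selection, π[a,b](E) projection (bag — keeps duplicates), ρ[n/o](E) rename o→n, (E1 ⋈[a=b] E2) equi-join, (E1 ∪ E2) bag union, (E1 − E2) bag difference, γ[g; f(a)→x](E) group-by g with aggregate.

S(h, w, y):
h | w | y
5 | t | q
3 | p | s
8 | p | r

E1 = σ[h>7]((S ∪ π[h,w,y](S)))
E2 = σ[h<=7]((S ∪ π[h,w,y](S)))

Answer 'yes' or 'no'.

E1 per-node cardinality:
  S → 3
  S → 3
  π[h,w,y](S) → 3
  (S ∪ π[h,w,y](S)) → 6
  σ[h>7]((S ∪ π[h,w,y](S))) → 2
E2 per-node cardinality:
  S → 3
  S → 3
  π[h,w,y](S) → 3
  (S ∪ π[h,w,y](S)) → 6
  σ[h<=7]((S ∪ π[h,w,y](S))) → 4

E1 result:
h | w | y
8 | p | r
8 | p | r
E2 result:
h | w | y
3 | p | s
3 | p | s
5 | t | q
5 | t | q
Witness: (8, 'p', 'r') appears 2× in E1 but 0× in E2.

no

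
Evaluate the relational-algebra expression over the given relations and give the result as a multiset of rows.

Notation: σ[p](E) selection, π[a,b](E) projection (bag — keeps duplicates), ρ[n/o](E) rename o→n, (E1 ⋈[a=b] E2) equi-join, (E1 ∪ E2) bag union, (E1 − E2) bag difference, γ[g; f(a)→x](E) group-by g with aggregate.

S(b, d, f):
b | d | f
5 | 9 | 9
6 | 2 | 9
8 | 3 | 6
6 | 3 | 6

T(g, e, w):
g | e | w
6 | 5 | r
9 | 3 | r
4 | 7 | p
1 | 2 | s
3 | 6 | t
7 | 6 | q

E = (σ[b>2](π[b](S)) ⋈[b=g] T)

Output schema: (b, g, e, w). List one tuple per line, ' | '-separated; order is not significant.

Stepwise |·|:
  S → 4
  π[b](S) → 4
  σ[b>2](π[b](S)) → 4
  T → 6
  (σ[b>2](π[b](S)) ⋈[b=g] T) → 2

== RESULT ==
b | g | e | w
6 | 6 | 5 | r
6 | 6 | 5 | r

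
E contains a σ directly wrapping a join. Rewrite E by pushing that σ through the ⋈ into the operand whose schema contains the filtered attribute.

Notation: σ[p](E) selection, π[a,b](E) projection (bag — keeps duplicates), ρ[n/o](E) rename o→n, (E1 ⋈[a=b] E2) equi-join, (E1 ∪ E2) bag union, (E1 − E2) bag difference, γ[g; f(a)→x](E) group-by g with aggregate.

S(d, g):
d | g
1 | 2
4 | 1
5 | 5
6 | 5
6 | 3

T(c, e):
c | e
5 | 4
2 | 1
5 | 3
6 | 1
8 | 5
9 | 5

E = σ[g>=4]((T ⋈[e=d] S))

σ filters on g, owned by the right side.
E' = (T ⋈[e=d] σ[g>=4](S))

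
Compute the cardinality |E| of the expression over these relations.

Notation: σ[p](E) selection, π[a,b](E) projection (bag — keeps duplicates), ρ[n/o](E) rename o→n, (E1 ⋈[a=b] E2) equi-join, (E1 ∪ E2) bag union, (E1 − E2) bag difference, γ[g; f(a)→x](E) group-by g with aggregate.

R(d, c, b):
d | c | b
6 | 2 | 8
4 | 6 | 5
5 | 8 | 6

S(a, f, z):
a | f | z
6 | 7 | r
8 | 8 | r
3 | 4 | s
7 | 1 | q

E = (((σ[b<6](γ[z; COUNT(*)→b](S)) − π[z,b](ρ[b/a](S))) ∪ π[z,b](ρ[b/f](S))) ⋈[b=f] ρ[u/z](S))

Row counts bottom-up:
  S → 4
  γ[z; COUNT(*)→b](S) → 3
  σ[b<6](γ[z; COUNT(*)→b](S)) → 3
  S → 4
  ρ[b/a](S) → 4
  π[z,b](ρ[b/a](S)) → 4
  (σ[b<6](γ[z; COUNT(*)→b](S)) − π[z,b](ρ[b/a](S))) → 3
  S → 4
  ρ[b/f](S) → 4
  π[z,b](ρ[b/f](S)) → 4
  ((σ[b<6](γ[z; COUNT(*)→b](S)) − π[z,b](ρ[b/a](S))) ∪ π[z,b](ρ[b/f](S))) → 7
  S → 4
  ρ[u/z](S) → 4
  (((σ[b<6](γ[z; COUNT(*)→b](S)) − π[z,b](ρ[b/a](S))) ∪ π[z,b](ρ[b/f](S))) ⋈[b=f] ρ[u/z](S)) → 6

|E| = 6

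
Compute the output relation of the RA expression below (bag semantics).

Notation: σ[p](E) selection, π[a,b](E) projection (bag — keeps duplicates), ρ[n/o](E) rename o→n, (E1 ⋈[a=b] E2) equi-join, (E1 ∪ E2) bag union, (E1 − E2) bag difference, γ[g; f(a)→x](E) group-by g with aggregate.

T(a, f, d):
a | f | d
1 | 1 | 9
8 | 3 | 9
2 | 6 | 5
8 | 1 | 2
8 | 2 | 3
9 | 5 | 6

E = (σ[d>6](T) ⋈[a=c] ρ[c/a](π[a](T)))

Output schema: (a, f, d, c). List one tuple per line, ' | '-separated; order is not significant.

Per-node cardinality:
  T → 6
  σ[d>6](T) → 2
  T → 6
  π[a](T) → 6
  ρ[c/a](π[a](T)) → 6
  (σ[d>6](T) ⋈[a=c] ρ[c/a](π[a](T))) → 4

== RESULT ==
a | f | d | c
1 | 1 | 9 | 1
8 | 3 | 9 | 8
8 | 3 | 9 | 8
8 | 3 | 9 | 8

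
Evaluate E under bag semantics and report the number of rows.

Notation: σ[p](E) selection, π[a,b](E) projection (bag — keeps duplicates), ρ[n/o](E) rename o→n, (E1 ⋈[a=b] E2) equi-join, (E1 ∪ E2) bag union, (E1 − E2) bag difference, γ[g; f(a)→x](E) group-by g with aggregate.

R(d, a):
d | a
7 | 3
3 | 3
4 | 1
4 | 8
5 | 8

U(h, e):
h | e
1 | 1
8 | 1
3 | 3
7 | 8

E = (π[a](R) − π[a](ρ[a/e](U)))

Subexpression sizes:
  R → 5
  π[a](R) → 5
  U → 4
  ρ[a/e](U) → 4
  π[a](ρ[a/e](U)) → 4
  (π[a](R) − π[a](ρ[a/e](U))) → 2

|E| = 2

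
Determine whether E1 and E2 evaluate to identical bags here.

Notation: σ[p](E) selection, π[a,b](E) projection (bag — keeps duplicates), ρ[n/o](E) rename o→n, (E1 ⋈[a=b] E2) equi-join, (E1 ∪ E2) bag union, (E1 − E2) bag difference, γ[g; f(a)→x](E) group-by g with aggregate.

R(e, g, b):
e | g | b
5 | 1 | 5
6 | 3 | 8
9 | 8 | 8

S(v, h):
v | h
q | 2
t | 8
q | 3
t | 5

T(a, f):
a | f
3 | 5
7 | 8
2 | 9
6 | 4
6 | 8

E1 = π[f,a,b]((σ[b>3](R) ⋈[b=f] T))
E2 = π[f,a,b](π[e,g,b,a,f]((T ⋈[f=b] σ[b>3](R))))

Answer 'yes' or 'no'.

E1 row counts bottom-up:
  R → 3
  σ[b>3](R) → 3
  T → 5
  (σ[b>3](R) ⋈[b=f] T) → 5
  π[f,a,b]((σ[b>3](R) ⋈[b=f] T)) → 5
E2 row counts bottom-up:
  T → 5
  R → 3
  σ[b>3](R) → 3
  (T ⋈[f=b] σ[b>3](R)) → 5
  π[e,g,b,a,f]((T ⋈[f=b] σ[b>3](R))) → 5
  π[f,a,b](π[e,g,b,a,f]((T ⋈[f=b] σ[b>3](R)))) → 5

E1 and E2 produce the same multiset:
f | a | b
5 | 3 | 5
8 | 6 | 8
8 | 6 | 8
8 | 7 | 8
8 | 7 | 8

yes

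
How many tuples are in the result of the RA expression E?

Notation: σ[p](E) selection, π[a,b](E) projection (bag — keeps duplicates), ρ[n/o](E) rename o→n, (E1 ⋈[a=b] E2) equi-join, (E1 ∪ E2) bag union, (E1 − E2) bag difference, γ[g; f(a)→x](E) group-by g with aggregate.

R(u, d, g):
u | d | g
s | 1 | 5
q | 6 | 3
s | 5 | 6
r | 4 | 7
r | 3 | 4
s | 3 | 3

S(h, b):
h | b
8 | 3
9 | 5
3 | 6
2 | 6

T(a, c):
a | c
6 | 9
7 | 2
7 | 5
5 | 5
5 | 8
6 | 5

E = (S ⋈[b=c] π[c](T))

Per-node cardinality:
  S → 4
  T → 6
  π[c](T) → 6
  (S ⋈[b=c] π[c](T)) → 3

|E| = 3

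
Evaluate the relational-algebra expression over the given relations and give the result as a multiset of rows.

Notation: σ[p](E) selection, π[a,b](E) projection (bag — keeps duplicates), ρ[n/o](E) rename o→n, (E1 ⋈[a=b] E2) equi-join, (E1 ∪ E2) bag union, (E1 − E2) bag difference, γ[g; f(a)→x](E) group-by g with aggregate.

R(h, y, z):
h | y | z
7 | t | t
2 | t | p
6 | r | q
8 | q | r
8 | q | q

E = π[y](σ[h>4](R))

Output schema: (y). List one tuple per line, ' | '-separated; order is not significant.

Subexpression sizes:
  R → 5
  σ[h>4](R) → 4
  π[y](σ[h>4](R)) → 4

== RESULT ==
y
q
q
r
t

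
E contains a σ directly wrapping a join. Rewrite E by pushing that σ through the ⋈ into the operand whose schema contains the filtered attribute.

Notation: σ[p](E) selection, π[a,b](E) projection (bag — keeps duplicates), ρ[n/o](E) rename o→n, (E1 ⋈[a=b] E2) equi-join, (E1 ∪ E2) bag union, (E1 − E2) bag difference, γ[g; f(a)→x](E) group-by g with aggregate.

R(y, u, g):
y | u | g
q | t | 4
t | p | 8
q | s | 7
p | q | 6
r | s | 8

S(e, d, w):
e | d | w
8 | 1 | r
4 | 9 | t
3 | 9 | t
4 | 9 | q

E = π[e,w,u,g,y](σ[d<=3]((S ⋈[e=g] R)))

σ filters on d, owned by the left side.
E' = π[e,w,u,g,y]((σ[d<=3](S) ⋈[e=g] R))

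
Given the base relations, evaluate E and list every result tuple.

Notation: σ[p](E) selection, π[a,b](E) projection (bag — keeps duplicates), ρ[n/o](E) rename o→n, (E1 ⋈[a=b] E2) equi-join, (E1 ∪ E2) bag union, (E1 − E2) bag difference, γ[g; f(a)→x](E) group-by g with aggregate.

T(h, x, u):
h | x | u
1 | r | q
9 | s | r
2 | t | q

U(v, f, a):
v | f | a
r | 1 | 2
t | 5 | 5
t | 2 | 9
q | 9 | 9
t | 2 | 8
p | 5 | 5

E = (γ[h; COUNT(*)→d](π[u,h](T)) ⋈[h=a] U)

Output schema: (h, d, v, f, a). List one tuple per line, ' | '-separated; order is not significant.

Row counts bottom-up:
  T → 3
  π[u,h](T) → 3
  γ[h; COUNT(*)→d](π[u,h](T)) → 3
  U → 6
  (γ[h; COUNT(*)→d](π[u,h](T)) ⋈[h=a] U) → 3

== RESULT ==
h | d | v | f | a
2 | 1 | r | 1 | 2
9 | 1 | q | 9 | 9
9 | 1 | t | 2 | 9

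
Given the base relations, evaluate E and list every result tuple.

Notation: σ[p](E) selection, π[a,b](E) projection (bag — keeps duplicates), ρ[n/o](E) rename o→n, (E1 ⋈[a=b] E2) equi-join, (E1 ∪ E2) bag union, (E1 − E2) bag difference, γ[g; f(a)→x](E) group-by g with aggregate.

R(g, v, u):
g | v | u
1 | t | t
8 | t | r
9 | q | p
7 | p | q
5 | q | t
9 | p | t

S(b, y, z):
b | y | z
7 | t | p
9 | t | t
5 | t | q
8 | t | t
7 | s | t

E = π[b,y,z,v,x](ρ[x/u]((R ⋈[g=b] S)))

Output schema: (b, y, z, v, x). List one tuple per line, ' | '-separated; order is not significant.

Row counts bottom-up:
  R → 6
  S → 5
  (R ⋈[g=b] S) → 6
  ρ[x/u]((R ⋈[g=b] S)) → 6
  π[b,y,z,v,x](ρ[x/u]((R ⋈[g=b] S))) → 6

== RESULT ==
b | y | z | v | x
5 | t | q | q | t
7 | s | t | p | q
7 | t | p | p | q
8 | t | t | t | r
9 | t | t | p | t
9 | t | t | q | p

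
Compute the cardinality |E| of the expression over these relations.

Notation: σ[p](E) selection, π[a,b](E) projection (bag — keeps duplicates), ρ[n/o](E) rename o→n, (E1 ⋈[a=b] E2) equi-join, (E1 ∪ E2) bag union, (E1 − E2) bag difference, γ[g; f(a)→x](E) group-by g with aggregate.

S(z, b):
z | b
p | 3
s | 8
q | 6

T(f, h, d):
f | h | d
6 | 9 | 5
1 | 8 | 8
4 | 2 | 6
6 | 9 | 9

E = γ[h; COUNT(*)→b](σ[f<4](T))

Stepwise |·|:
  T → 4
  σ[f<4](T) → 1
  γ[h; COUNT(*)→b](σ[f<4](T)) → 1

|E| = 1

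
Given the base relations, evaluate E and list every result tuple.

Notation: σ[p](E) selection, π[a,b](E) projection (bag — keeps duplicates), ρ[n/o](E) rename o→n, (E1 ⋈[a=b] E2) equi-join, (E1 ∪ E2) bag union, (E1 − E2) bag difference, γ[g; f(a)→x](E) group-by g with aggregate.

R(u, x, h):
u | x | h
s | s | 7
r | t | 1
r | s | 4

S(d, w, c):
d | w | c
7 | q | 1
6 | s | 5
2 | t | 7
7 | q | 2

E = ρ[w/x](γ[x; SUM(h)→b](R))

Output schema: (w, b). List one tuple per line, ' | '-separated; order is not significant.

Stepwise |·|:
  R → 3
  γ[x; SUM(h)→b](R) → 2
  ρ[w/x](γ[x; SUM(h)→b](R)) → 2

== RESULT ==
w | b
s | 11
t | 1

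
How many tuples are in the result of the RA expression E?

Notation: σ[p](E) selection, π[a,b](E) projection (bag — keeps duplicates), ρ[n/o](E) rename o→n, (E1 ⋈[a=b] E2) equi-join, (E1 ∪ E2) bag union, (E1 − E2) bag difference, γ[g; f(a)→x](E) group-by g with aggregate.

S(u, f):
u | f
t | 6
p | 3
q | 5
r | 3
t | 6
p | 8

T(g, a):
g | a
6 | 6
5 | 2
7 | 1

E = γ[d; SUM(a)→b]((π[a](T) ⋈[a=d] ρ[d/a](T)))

Stepwise |·|:
  T → 3
  π[a](T) → 3
  T → 3
  ρ[d/a](T) → 3
  (π[a](T) ⋈[a=d] ρ[d/a](T)) → 3
  γ[d; SUM(a)→b]((π[a](T) ⋈[a=d] ρ[d/a](T))) → 3

|E| = 3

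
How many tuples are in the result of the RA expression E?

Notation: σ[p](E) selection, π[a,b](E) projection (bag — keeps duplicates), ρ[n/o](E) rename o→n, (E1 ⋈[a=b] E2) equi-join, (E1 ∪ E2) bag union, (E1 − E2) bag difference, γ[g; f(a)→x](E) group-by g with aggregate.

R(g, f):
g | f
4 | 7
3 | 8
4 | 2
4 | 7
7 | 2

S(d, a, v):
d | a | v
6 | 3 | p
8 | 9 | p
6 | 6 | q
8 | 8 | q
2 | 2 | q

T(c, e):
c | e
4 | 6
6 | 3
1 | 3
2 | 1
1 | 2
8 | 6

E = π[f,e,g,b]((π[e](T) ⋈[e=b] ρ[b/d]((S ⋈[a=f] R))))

Subexpression sizes:
  T → 6
  π[e](T) → 6
  S → 5
  R → 5
  (S ⋈[a=f] R) → 3
  ρ[b/d]((S ⋈[a=f] R)) → 3
  (π[e](T) ⋈[e=b] ρ[b/d]((S ⋈[a=f] R))) → 2
  π[f,e,g,b]((π[e](T) ⋈[e=b] ρ[b/d]((S ⋈[a=f] R)))) → 2

|E| = 2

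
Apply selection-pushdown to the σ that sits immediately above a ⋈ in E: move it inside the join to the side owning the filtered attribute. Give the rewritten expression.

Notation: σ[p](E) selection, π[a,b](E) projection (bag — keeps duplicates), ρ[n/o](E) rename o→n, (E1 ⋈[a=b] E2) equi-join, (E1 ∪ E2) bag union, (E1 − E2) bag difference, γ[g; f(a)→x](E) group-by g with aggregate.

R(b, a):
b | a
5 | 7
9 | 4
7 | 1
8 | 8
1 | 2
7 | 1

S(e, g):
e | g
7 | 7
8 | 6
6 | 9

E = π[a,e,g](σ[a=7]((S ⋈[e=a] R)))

σ filters on a, owned by the right side.
E' = π[a,e,g]((S ⋈[e=a] σ[a=7](R)))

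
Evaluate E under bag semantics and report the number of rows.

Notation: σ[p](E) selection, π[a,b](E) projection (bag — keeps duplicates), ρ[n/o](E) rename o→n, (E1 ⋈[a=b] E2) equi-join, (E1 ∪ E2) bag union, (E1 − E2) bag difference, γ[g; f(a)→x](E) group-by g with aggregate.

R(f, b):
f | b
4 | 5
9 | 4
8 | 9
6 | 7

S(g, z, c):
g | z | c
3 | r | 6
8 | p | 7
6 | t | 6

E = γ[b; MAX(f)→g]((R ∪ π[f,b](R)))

Row counts bottom-up:
  R → 4
  R → 4
  π[f,b](R) → 4
  (R ∪ π[f,b](R)) → 8
  γ[b; MAX(f)→g]((R ∪ π[f,b](R))) → 4

|E| = 4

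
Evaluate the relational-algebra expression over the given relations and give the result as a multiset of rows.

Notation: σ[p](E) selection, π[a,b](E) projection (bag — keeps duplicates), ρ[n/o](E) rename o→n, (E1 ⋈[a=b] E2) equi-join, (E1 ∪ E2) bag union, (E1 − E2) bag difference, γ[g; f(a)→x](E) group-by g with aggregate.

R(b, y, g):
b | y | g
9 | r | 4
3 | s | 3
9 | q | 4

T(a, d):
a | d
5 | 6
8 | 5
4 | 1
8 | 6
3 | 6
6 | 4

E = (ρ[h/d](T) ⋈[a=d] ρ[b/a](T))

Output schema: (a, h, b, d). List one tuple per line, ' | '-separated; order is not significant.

Per-node cardinality:
  T → 6
  ρ[h/d](T) → 6
  T → 6
  ρ[b/a](T) → 6
  (ρ[h/d](T) ⋈[a=d] ρ[b/a](T)) → 5

== RESULT ==
a | h | b | d
4 | 1 | 6 | 4
5 | 6 | 8 | 5
6 | 4 | 3 | 6
6 | 4 | 5 | 6
6 | 4 | 8 | 6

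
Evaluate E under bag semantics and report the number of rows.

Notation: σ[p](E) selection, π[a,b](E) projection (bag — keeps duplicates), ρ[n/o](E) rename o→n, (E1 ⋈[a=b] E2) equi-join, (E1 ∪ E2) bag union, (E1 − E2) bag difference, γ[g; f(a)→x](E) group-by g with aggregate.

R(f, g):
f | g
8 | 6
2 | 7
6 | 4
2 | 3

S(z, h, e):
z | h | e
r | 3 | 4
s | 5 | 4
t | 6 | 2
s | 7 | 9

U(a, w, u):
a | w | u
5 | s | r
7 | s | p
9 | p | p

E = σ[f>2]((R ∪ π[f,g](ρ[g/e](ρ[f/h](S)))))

Subexpression sizes:
  R → 4
  S → 4
  ρ[f/h](S) → 4
  ρ[g/e](ρ[f/h](S)) → 4
  π[f,g](ρ[g/e](ρ[f/h](S))) → 4
  (R ∪ π[f,g](ρ[g/e](ρ[f/h](S)))) → 8
  σ[f>2]((R ∪ π[f,g](ρ[g/e](ρ[f/h](S))))) → 6

|E| = 6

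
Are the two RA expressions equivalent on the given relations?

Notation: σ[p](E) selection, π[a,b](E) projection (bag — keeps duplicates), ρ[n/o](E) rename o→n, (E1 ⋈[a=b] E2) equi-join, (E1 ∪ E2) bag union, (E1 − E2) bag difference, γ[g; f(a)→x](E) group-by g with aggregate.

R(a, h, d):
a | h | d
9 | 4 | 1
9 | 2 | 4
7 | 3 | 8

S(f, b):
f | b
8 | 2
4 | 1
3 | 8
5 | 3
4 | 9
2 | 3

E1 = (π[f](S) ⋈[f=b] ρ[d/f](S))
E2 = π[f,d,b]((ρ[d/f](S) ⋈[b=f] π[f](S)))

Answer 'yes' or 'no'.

E1 row counts bottom-up:
  S → 6
  π[f](S) → 6
  S → 6
  ρ[d/f](S) → 6
  (π[f](S) ⋈[f=b] ρ[d/f](S)) → 4
E2 row counts bottom-up:
  S → 6
  ρ[d/f](S) → 6
  S → 6
  π[f](S) → 6
  (ρ[d/f](S) ⋈[b=f] π[f](S)) → 4
  π[f,d,b]((ρ[d/f](S) ⋈[b=f] π[f](S))) → 4

E1 and E2 produce the same multiset:
f | d | b
2 | 8 | 2
3 | 2 | 3
3 | 5 | 3
8 | 3 | 8

yes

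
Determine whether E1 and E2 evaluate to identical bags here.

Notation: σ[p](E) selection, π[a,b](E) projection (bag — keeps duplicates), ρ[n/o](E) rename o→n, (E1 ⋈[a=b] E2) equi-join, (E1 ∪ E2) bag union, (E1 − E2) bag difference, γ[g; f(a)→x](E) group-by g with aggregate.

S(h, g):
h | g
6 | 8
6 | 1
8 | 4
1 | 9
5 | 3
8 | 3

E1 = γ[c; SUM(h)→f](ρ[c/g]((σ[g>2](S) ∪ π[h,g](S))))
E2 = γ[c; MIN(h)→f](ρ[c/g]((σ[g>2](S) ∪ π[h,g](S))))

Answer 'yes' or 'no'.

E1 row counts bottom-up:
  S → 6
  σ[g>2](S) → 5
  S → 6
  π[h,g](S) → 6
  (σ[g>2](S) ∪ π[h,g](S)) → 11
  ρ[c/g]((σ[g>2](S) ∪ π[h,g](S))) → 11
  γ[c; SUM(h)→f](ρ[c/g]((σ[g>2](S) ∪ π[h,g](S)))) → 5
E2 row counts bottom-up:
  S → 6
  σ[g>2](S) → 5
  S → 6
  π[h,g](S) → 6
  (σ[g>2](S) ∪ π[h,g](S)) → 11
  ρ[c/g]((σ[g>2](S) ∪ π[h,g](S))) → 11
  γ[c; MIN(h)→f](ρ[c/g]((σ[g>2](S) ∪ π[h,g](S)))) → 5

E1 result:
c | f
1 | 6
3 | 26
4 | 16
8 | 12
9 | 2
E2 result:
c | f
1 | 6
3 | 5
4 | 8
8 | 6
9 | 1
Witness: (4, 16) appears 1× in E1 but 0× in E2.

no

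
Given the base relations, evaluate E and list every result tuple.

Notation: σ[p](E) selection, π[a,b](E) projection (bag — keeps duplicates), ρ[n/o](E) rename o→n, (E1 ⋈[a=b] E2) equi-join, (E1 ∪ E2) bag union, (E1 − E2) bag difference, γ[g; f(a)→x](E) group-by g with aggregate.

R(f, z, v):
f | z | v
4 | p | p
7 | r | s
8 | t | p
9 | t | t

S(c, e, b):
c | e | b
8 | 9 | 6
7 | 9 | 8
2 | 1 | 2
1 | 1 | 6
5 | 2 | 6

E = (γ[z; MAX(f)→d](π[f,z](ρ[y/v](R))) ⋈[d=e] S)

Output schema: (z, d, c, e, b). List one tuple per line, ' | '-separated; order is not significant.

Stepwise |·|:
  R → 4
  ρ[y/v](R) → 4
  π[f,z](ρ[y/v](R)) → 4
  γ[z; MAX(f)→d](π[f,z](ρ[y/v](R))) → 3
  S → 5
  (γ[z; MAX(f)→d](π[f,z](ρ[y/v](R))) ⋈[d=e] S) → 2

== RESULT ==
z | d | c | e | b
t | 9 | 7 | 9 | 8
t | 9 | 8 | 9 | 6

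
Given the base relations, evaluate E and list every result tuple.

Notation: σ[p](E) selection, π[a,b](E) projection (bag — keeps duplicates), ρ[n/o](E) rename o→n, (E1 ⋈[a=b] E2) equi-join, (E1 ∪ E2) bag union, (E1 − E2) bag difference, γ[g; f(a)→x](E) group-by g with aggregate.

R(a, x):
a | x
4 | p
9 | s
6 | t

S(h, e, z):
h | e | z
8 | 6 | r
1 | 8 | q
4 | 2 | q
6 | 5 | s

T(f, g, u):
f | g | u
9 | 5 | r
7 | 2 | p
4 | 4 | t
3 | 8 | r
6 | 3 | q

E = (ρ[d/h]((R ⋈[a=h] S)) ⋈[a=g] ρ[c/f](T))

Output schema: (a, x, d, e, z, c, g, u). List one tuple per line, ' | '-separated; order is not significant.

Subexpression sizes:
  R → 3
  S → 4
  (R ⋈[a=h] S) → 2
  ρ[d/h]((R ⋈[a=h] S)) → 2
  T → 5
  ρ[c/f](T) → 5
  (ρ[d/h]((R ⋈[a=h] S)) ⋈[a=g] ρ[c/f](T)) → 1

== RESULT ==
a | x | d | e | z | c | g | u
4 | p | 4 | 2 | q | 4 | 4 | t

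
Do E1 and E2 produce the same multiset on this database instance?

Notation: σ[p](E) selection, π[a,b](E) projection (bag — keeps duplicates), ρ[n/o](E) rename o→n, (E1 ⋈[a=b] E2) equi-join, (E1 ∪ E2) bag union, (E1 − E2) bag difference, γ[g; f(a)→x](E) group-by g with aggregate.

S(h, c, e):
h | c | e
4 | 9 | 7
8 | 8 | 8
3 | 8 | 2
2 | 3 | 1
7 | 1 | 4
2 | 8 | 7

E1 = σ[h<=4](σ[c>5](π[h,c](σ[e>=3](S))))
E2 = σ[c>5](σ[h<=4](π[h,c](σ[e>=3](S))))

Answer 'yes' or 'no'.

E1 subexpression sizes:
  S → 6
  σ[e>=3](S) → 4
  π[h,c](σ[e>=3](S)) → 4
  σ[c>5](π[h,c](σ[e>=3](S))) → 3
  σ[h<=4](σ[c>5](π[h,c](σ[e>=3](S)))) → 2
E2 subexpression sizes:
  S → 6
  σ[e>=3](S) → 4
  π[h,c](σ[e>=3](S)) → 4
  σ[h<=4](π[h,c](σ[e>=3](S))) → 2
  σ[c>5](σ[h<=4](π[h,c](σ[e>=3](S)))) → 2

E1 and E2 produce the same multiset:
h | c
2 | 8
4 | 9

yes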